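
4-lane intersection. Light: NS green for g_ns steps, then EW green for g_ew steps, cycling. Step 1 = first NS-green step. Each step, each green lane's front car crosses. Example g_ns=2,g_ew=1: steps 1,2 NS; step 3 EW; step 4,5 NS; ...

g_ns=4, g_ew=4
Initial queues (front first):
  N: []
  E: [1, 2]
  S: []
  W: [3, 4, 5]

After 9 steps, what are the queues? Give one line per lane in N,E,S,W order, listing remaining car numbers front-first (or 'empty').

Step 1 [NS]: N:empty,E:wait,S:empty,W:wait | queues: N=0 E=2 S=0 W=3
Step 2 [NS]: N:empty,E:wait,S:empty,W:wait | queues: N=0 E=2 S=0 W=3
Step 3 [NS]: N:empty,E:wait,S:empty,W:wait | queues: N=0 E=2 S=0 W=3
Step 4 [NS]: N:empty,E:wait,S:empty,W:wait | queues: N=0 E=2 S=0 W=3
Step 5 [EW]: N:wait,E:car1-GO,S:wait,W:car3-GO | queues: N=0 E=1 S=0 W=2
Step 6 [EW]: N:wait,E:car2-GO,S:wait,W:car4-GO | queues: N=0 E=0 S=0 W=1
Step 7 [EW]: N:wait,E:empty,S:wait,W:car5-GO | queues: N=0 E=0 S=0 W=0

N: empty
E: empty
S: empty
W: empty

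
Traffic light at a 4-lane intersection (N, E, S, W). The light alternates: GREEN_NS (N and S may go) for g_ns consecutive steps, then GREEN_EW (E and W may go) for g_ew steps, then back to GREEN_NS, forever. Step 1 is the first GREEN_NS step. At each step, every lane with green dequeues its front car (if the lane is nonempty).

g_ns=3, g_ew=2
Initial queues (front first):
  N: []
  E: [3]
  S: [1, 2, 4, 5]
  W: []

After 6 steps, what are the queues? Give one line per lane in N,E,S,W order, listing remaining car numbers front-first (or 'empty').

Step 1 [NS]: N:empty,E:wait,S:car1-GO,W:wait | queues: N=0 E=1 S=3 W=0
Step 2 [NS]: N:empty,E:wait,S:car2-GO,W:wait | queues: N=0 E=1 S=2 W=0
Step 3 [NS]: N:empty,E:wait,S:car4-GO,W:wait | queues: N=0 E=1 S=1 W=0
Step 4 [EW]: N:wait,E:car3-GO,S:wait,W:empty | queues: N=0 E=0 S=1 W=0
Step 5 [EW]: N:wait,E:empty,S:wait,W:empty | queues: N=0 E=0 S=1 W=0
Step 6 [NS]: N:empty,E:wait,S:car5-GO,W:wait | queues: N=0 E=0 S=0 W=0

N: empty
E: empty
S: empty
W: empty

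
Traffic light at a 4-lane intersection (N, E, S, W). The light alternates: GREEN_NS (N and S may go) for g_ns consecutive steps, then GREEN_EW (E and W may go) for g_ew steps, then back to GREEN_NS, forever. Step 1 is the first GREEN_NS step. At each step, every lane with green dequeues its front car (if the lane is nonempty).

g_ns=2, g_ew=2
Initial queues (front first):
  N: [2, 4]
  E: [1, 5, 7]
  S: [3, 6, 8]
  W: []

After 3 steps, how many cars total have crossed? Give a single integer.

Answer: 5

Derivation:
Step 1 [NS]: N:car2-GO,E:wait,S:car3-GO,W:wait | queues: N=1 E=3 S=2 W=0
Step 2 [NS]: N:car4-GO,E:wait,S:car6-GO,W:wait | queues: N=0 E=3 S=1 W=0
Step 3 [EW]: N:wait,E:car1-GO,S:wait,W:empty | queues: N=0 E=2 S=1 W=0
Cars crossed by step 3: 5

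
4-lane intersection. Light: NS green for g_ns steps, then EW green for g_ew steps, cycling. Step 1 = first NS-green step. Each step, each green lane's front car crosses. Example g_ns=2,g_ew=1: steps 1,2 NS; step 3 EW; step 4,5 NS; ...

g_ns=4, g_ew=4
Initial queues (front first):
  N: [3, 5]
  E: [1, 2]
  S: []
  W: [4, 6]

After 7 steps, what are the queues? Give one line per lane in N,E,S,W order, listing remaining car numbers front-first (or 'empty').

Step 1 [NS]: N:car3-GO,E:wait,S:empty,W:wait | queues: N=1 E=2 S=0 W=2
Step 2 [NS]: N:car5-GO,E:wait,S:empty,W:wait | queues: N=0 E=2 S=0 W=2
Step 3 [NS]: N:empty,E:wait,S:empty,W:wait | queues: N=0 E=2 S=0 W=2
Step 4 [NS]: N:empty,E:wait,S:empty,W:wait | queues: N=0 E=2 S=0 W=2
Step 5 [EW]: N:wait,E:car1-GO,S:wait,W:car4-GO | queues: N=0 E=1 S=0 W=1
Step 6 [EW]: N:wait,E:car2-GO,S:wait,W:car6-GO | queues: N=0 E=0 S=0 W=0

N: empty
E: empty
S: empty
W: empty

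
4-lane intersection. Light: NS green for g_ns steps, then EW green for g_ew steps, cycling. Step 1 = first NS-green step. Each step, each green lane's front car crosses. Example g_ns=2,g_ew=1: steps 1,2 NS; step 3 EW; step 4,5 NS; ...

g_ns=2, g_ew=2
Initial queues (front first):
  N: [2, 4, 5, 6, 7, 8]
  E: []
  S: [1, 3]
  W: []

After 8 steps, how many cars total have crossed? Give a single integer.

Answer: 6

Derivation:
Step 1 [NS]: N:car2-GO,E:wait,S:car1-GO,W:wait | queues: N=5 E=0 S=1 W=0
Step 2 [NS]: N:car4-GO,E:wait,S:car3-GO,W:wait | queues: N=4 E=0 S=0 W=0
Step 3 [EW]: N:wait,E:empty,S:wait,W:empty | queues: N=4 E=0 S=0 W=0
Step 4 [EW]: N:wait,E:empty,S:wait,W:empty | queues: N=4 E=0 S=0 W=0
Step 5 [NS]: N:car5-GO,E:wait,S:empty,W:wait | queues: N=3 E=0 S=0 W=0
Step 6 [NS]: N:car6-GO,E:wait,S:empty,W:wait | queues: N=2 E=0 S=0 W=0
Step 7 [EW]: N:wait,E:empty,S:wait,W:empty | queues: N=2 E=0 S=0 W=0
Step 8 [EW]: N:wait,E:empty,S:wait,W:empty | queues: N=2 E=0 S=0 W=0
Cars crossed by step 8: 6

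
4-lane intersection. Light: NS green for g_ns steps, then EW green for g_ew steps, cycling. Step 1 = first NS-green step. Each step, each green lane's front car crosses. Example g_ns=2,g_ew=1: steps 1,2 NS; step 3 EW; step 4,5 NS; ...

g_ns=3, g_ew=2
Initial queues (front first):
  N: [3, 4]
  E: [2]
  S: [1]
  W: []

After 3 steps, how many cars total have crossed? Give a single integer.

Answer: 3

Derivation:
Step 1 [NS]: N:car3-GO,E:wait,S:car1-GO,W:wait | queues: N=1 E=1 S=0 W=0
Step 2 [NS]: N:car4-GO,E:wait,S:empty,W:wait | queues: N=0 E=1 S=0 W=0
Step 3 [NS]: N:empty,E:wait,S:empty,W:wait | queues: N=0 E=1 S=0 W=0
Cars crossed by step 3: 3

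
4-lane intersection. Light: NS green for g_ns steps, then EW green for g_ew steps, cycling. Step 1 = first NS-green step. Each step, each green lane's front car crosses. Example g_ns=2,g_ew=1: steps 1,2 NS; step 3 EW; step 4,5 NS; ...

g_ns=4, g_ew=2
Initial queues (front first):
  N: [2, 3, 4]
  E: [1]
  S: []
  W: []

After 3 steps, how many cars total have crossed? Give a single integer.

Step 1 [NS]: N:car2-GO,E:wait,S:empty,W:wait | queues: N=2 E=1 S=0 W=0
Step 2 [NS]: N:car3-GO,E:wait,S:empty,W:wait | queues: N=1 E=1 S=0 W=0
Step 3 [NS]: N:car4-GO,E:wait,S:empty,W:wait | queues: N=0 E=1 S=0 W=0
Cars crossed by step 3: 3

Answer: 3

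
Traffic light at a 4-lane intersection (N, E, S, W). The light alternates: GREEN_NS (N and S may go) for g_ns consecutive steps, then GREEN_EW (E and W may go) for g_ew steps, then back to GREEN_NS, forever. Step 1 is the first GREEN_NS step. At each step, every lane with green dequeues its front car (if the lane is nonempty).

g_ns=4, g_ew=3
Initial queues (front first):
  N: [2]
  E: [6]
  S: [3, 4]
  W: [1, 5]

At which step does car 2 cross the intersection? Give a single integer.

Step 1 [NS]: N:car2-GO,E:wait,S:car3-GO,W:wait | queues: N=0 E=1 S=1 W=2
Step 2 [NS]: N:empty,E:wait,S:car4-GO,W:wait | queues: N=0 E=1 S=0 W=2
Step 3 [NS]: N:empty,E:wait,S:empty,W:wait | queues: N=0 E=1 S=0 W=2
Step 4 [NS]: N:empty,E:wait,S:empty,W:wait | queues: N=0 E=1 S=0 W=2
Step 5 [EW]: N:wait,E:car6-GO,S:wait,W:car1-GO | queues: N=0 E=0 S=0 W=1
Step 6 [EW]: N:wait,E:empty,S:wait,W:car5-GO | queues: N=0 E=0 S=0 W=0
Car 2 crosses at step 1

1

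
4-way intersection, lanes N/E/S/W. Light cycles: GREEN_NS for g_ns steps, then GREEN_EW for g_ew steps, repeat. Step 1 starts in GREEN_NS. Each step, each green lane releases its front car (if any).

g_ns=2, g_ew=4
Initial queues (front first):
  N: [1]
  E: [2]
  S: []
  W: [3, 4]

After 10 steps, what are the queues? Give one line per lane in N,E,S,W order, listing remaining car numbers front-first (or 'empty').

Step 1 [NS]: N:car1-GO,E:wait,S:empty,W:wait | queues: N=0 E=1 S=0 W=2
Step 2 [NS]: N:empty,E:wait,S:empty,W:wait | queues: N=0 E=1 S=0 W=2
Step 3 [EW]: N:wait,E:car2-GO,S:wait,W:car3-GO | queues: N=0 E=0 S=0 W=1
Step 4 [EW]: N:wait,E:empty,S:wait,W:car4-GO | queues: N=0 E=0 S=0 W=0

N: empty
E: empty
S: empty
W: empty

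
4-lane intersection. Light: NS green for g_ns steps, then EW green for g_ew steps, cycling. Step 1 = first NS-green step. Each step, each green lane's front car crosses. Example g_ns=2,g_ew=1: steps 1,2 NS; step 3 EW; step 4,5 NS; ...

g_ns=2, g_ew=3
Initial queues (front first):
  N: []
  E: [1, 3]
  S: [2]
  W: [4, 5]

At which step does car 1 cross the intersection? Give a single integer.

Step 1 [NS]: N:empty,E:wait,S:car2-GO,W:wait | queues: N=0 E=2 S=0 W=2
Step 2 [NS]: N:empty,E:wait,S:empty,W:wait | queues: N=0 E=2 S=0 W=2
Step 3 [EW]: N:wait,E:car1-GO,S:wait,W:car4-GO | queues: N=0 E=1 S=0 W=1
Step 4 [EW]: N:wait,E:car3-GO,S:wait,W:car5-GO | queues: N=0 E=0 S=0 W=0
Car 1 crosses at step 3

3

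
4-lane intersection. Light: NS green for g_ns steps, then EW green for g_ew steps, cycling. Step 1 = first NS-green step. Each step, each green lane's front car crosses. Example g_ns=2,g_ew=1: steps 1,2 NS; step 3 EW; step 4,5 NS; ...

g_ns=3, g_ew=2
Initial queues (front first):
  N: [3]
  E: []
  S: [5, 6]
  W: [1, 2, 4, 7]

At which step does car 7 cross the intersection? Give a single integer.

Step 1 [NS]: N:car3-GO,E:wait,S:car5-GO,W:wait | queues: N=0 E=0 S=1 W=4
Step 2 [NS]: N:empty,E:wait,S:car6-GO,W:wait | queues: N=0 E=0 S=0 W=4
Step 3 [NS]: N:empty,E:wait,S:empty,W:wait | queues: N=0 E=0 S=0 W=4
Step 4 [EW]: N:wait,E:empty,S:wait,W:car1-GO | queues: N=0 E=0 S=0 W=3
Step 5 [EW]: N:wait,E:empty,S:wait,W:car2-GO | queues: N=0 E=0 S=0 W=2
Step 6 [NS]: N:empty,E:wait,S:empty,W:wait | queues: N=0 E=0 S=0 W=2
Step 7 [NS]: N:empty,E:wait,S:empty,W:wait | queues: N=0 E=0 S=0 W=2
Step 8 [NS]: N:empty,E:wait,S:empty,W:wait | queues: N=0 E=0 S=0 W=2
Step 9 [EW]: N:wait,E:empty,S:wait,W:car4-GO | queues: N=0 E=0 S=0 W=1
Step 10 [EW]: N:wait,E:empty,S:wait,W:car7-GO | queues: N=0 E=0 S=0 W=0
Car 7 crosses at step 10

10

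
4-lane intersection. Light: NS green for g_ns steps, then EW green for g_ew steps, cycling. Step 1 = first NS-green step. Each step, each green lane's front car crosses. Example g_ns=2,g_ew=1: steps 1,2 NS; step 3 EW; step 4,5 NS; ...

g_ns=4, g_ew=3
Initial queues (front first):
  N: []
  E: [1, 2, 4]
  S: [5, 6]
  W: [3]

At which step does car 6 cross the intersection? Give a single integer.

Step 1 [NS]: N:empty,E:wait,S:car5-GO,W:wait | queues: N=0 E=3 S=1 W=1
Step 2 [NS]: N:empty,E:wait,S:car6-GO,W:wait | queues: N=0 E=3 S=0 W=1
Step 3 [NS]: N:empty,E:wait,S:empty,W:wait | queues: N=0 E=3 S=0 W=1
Step 4 [NS]: N:empty,E:wait,S:empty,W:wait | queues: N=0 E=3 S=0 W=1
Step 5 [EW]: N:wait,E:car1-GO,S:wait,W:car3-GO | queues: N=0 E=2 S=0 W=0
Step 6 [EW]: N:wait,E:car2-GO,S:wait,W:empty | queues: N=0 E=1 S=0 W=0
Step 7 [EW]: N:wait,E:car4-GO,S:wait,W:empty | queues: N=0 E=0 S=0 W=0
Car 6 crosses at step 2

2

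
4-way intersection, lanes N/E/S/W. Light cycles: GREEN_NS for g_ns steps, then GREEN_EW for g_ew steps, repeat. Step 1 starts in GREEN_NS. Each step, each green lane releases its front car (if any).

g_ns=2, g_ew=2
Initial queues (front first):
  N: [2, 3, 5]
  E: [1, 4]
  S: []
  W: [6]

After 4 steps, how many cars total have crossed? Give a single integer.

Step 1 [NS]: N:car2-GO,E:wait,S:empty,W:wait | queues: N=2 E=2 S=0 W=1
Step 2 [NS]: N:car3-GO,E:wait,S:empty,W:wait | queues: N=1 E=2 S=0 W=1
Step 3 [EW]: N:wait,E:car1-GO,S:wait,W:car6-GO | queues: N=1 E=1 S=0 W=0
Step 4 [EW]: N:wait,E:car4-GO,S:wait,W:empty | queues: N=1 E=0 S=0 W=0
Cars crossed by step 4: 5

Answer: 5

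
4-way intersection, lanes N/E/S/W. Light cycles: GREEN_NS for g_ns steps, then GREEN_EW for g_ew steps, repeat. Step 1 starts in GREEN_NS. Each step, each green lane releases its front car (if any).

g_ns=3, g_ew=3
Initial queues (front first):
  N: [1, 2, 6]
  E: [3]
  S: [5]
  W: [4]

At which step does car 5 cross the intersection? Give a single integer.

Step 1 [NS]: N:car1-GO,E:wait,S:car5-GO,W:wait | queues: N=2 E=1 S=0 W=1
Step 2 [NS]: N:car2-GO,E:wait,S:empty,W:wait | queues: N=1 E=1 S=0 W=1
Step 3 [NS]: N:car6-GO,E:wait,S:empty,W:wait | queues: N=0 E=1 S=0 W=1
Step 4 [EW]: N:wait,E:car3-GO,S:wait,W:car4-GO | queues: N=0 E=0 S=0 W=0
Car 5 crosses at step 1

1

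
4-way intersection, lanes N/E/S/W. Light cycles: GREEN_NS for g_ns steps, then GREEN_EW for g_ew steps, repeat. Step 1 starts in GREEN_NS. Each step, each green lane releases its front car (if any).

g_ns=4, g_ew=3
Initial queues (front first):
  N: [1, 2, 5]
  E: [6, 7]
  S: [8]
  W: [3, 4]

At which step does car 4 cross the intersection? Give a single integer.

Step 1 [NS]: N:car1-GO,E:wait,S:car8-GO,W:wait | queues: N=2 E=2 S=0 W=2
Step 2 [NS]: N:car2-GO,E:wait,S:empty,W:wait | queues: N=1 E=2 S=0 W=2
Step 3 [NS]: N:car5-GO,E:wait,S:empty,W:wait | queues: N=0 E=2 S=0 W=2
Step 4 [NS]: N:empty,E:wait,S:empty,W:wait | queues: N=0 E=2 S=0 W=2
Step 5 [EW]: N:wait,E:car6-GO,S:wait,W:car3-GO | queues: N=0 E=1 S=0 W=1
Step 6 [EW]: N:wait,E:car7-GO,S:wait,W:car4-GO | queues: N=0 E=0 S=0 W=0
Car 4 crosses at step 6

6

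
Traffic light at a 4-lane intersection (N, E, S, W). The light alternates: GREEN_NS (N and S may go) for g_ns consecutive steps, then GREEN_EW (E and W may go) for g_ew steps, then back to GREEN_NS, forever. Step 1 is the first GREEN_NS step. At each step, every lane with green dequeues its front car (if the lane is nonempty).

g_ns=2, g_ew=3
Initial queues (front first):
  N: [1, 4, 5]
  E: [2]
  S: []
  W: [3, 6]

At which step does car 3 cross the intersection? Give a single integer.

Step 1 [NS]: N:car1-GO,E:wait,S:empty,W:wait | queues: N=2 E=1 S=0 W=2
Step 2 [NS]: N:car4-GO,E:wait,S:empty,W:wait | queues: N=1 E=1 S=0 W=2
Step 3 [EW]: N:wait,E:car2-GO,S:wait,W:car3-GO | queues: N=1 E=0 S=0 W=1
Step 4 [EW]: N:wait,E:empty,S:wait,W:car6-GO | queues: N=1 E=0 S=0 W=0
Step 5 [EW]: N:wait,E:empty,S:wait,W:empty | queues: N=1 E=0 S=0 W=0
Step 6 [NS]: N:car5-GO,E:wait,S:empty,W:wait | queues: N=0 E=0 S=0 W=0
Car 3 crosses at step 3

3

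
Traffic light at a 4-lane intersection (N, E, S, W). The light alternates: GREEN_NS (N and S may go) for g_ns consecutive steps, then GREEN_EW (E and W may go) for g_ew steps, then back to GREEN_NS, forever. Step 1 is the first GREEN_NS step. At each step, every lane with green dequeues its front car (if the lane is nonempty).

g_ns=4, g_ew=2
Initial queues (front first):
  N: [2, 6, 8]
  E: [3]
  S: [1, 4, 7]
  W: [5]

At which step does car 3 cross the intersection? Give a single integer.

Step 1 [NS]: N:car2-GO,E:wait,S:car1-GO,W:wait | queues: N=2 E=1 S=2 W=1
Step 2 [NS]: N:car6-GO,E:wait,S:car4-GO,W:wait | queues: N=1 E=1 S=1 W=1
Step 3 [NS]: N:car8-GO,E:wait,S:car7-GO,W:wait | queues: N=0 E=1 S=0 W=1
Step 4 [NS]: N:empty,E:wait,S:empty,W:wait | queues: N=0 E=1 S=0 W=1
Step 5 [EW]: N:wait,E:car3-GO,S:wait,W:car5-GO | queues: N=0 E=0 S=0 W=0
Car 3 crosses at step 5

5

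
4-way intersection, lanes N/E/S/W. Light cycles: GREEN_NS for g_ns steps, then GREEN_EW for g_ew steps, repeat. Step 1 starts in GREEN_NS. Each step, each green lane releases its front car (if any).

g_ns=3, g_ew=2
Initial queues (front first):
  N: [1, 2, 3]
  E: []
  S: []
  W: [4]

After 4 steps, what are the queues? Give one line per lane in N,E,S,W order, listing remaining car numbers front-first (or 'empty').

Step 1 [NS]: N:car1-GO,E:wait,S:empty,W:wait | queues: N=2 E=0 S=0 W=1
Step 2 [NS]: N:car2-GO,E:wait,S:empty,W:wait | queues: N=1 E=0 S=0 W=1
Step 3 [NS]: N:car3-GO,E:wait,S:empty,W:wait | queues: N=0 E=0 S=0 W=1
Step 4 [EW]: N:wait,E:empty,S:wait,W:car4-GO | queues: N=0 E=0 S=0 W=0

N: empty
E: empty
S: empty
W: empty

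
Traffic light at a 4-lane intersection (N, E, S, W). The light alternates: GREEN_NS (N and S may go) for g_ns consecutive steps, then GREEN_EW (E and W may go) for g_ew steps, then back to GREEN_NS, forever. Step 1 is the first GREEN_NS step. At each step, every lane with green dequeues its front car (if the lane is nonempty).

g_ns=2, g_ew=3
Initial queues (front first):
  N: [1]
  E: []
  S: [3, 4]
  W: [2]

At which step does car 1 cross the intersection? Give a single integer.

Step 1 [NS]: N:car1-GO,E:wait,S:car3-GO,W:wait | queues: N=0 E=0 S=1 W=1
Step 2 [NS]: N:empty,E:wait,S:car4-GO,W:wait | queues: N=0 E=0 S=0 W=1
Step 3 [EW]: N:wait,E:empty,S:wait,W:car2-GO | queues: N=0 E=0 S=0 W=0
Car 1 crosses at step 1

1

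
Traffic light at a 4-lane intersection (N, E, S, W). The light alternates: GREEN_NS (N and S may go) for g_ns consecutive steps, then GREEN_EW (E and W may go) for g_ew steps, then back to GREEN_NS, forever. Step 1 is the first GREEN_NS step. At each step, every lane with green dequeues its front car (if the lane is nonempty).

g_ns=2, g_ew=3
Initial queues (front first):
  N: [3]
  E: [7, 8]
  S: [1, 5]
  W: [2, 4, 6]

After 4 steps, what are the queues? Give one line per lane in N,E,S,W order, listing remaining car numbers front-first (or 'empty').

Step 1 [NS]: N:car3-GO,E:wait,S:car1-GO,W:wait | queues: N=0 E=2 S=1 W=3
Step 2 [NS]: N:empty,E:wait,S:car5-GO,W:wait | queues: N=0 E=2 S=0 W=3
Step 3 [EW]: N:wait,E:car7-GO,S:wait,W:car2-GO | queues: N=0 E=1 S=0 W=2
Step 4 [EW]: N:wait,E:car8-GO,S:wait,W:car4-GO | queues: N=0 E=0 S=0 W=1

N: empty
E: empty
S: empty
W: 6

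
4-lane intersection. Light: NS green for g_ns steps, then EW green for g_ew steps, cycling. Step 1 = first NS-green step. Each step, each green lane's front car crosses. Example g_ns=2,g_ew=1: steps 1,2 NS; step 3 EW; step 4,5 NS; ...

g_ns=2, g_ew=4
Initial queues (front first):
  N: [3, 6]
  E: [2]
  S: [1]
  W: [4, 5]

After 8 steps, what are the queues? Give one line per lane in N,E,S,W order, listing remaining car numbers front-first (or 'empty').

Step 1 [NS]: N:car3-GO,E:wait,S:car1-GO,W:wait | queues: N=1 E=1 S=0 W=2
Step 2 [NS]: N:car6-GO,E:wait,S:empty,W:wait | queues: N=0 E=1 S=0 W=2
Step 3 [EW]: N:wait,E:car2-GO,S:wait,W:car4-GO | queues: N=0 E=0 S=0 W=1
Step 4 [EW]: N:wait,E:empty,S:wait,W:car5-GO | queues: N=0 E=0 S=0 W=0

N: empty
E: empty
S: empty
W: empty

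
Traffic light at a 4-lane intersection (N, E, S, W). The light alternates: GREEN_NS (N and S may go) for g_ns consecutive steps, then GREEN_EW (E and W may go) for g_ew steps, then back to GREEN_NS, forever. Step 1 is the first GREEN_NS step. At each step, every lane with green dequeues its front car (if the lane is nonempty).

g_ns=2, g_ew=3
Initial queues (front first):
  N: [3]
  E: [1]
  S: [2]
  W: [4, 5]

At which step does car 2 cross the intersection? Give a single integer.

Step 1 [NS]: N:car3-GO,E:wait,S:car2-GO,W:wait | queues: N=0 E=1 S=0 W=2
Step 2 [NS]: N:empty,E:wait,S:empty,W:wait | queues: N=0 E=1 S=0 W=2
Step 3 [EW]: N:wait,E:car1-GO,S:wait,W:car4-GO | queues: N=0 E=0 S=0 W=1
Step 4 [EW]: N:wait,E:empty,S:wait,W:car5-GO | queues: N=0 E=0 S=0 W=0
Car 2 crosses at step 1

1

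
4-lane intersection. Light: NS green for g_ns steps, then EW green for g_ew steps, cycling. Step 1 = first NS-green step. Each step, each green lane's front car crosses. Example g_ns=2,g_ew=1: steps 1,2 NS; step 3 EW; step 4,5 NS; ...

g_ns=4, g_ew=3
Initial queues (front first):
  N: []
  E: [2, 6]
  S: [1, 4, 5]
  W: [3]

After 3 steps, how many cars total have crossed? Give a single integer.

Answer: 3

Derivation:
Step 1 [NS]: N:empty,E:wait,S:car1-GO,W:wait | queues: N=0 E=2 S=2 W=1
Step 2 [NS]: N:empty,E:wait,S:car4-GO,W:wait | queues: N=0 E=2 S=1 W=1
Step 3 [NS]: N:empty,E:wait,S:car5-GO,W:wait | queues: N=0 E=2 S=0 W=1
Cars crossed by step 3: 3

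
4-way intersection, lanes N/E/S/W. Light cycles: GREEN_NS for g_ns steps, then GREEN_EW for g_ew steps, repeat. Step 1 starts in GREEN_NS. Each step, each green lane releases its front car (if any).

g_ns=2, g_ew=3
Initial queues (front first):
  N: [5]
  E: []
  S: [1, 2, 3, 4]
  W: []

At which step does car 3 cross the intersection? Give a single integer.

Step 1 [NS]: N:car5-GO,E:wait,S:car1-GO,W:wait | queues: N=0 E=0 S=3 W=0
Step 2 [NS]: N:empty,E:wait,S:car2-GO,W:wait | queues: N=0 E=0 S=2 W=0
Step 3 [EW]: N:wait,E:empty,S:wait,W:empty | queues: N=0 E=0 S=2 W=0
Step 4 [EW]: N:wait,E:empty,S:wait,W:empty | queues: N=0 E=0 S=2 W=0
Step 5 [EW]: N:wait,E:empty,S:wait,W:empty | queues: N=0 E=0 S=2 W=0
Step 6 [NS]: N:empty,E:wait,S:car3-GO,W:wait | queues: N=0 E=0 S=1 W=0
Step 7 [NS]: N:empty,E:wait,S:car4-GO,W:wait | queues: N=0 E=0 S=0 W=0
Car 3 crosses at step 6

6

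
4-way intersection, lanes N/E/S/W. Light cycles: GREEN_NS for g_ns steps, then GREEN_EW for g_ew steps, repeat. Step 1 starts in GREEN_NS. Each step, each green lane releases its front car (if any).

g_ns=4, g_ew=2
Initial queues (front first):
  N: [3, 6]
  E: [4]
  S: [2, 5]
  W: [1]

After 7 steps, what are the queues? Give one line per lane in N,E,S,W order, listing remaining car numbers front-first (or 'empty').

Step 1 [NS]: N:car3-GO,E:wait,S:car2-GO,W:wait | queues: N=1 E=1 S=1 W=1
Step 2 [NS]: N:car6-GO,E:wait,S:car5-GO,W:wait | queues: N=0 E=1 S=0 W=1
Step 3 [NS]: N:empty,E:wait,S:empty,W:wait | queues: N=0 E=1 S=0 W=1
Step 4 [NS]: N:empty,E:wait,S:empty,W:wait | queues: N=0 E=1 S=0 W=1
Step 5 [EW]: N:wait,E:car4-GO,S:wait,W:car1-GO | queues: N=0 E=0 S=0 W=0

N: empty
E: empty
S: empty
W: empty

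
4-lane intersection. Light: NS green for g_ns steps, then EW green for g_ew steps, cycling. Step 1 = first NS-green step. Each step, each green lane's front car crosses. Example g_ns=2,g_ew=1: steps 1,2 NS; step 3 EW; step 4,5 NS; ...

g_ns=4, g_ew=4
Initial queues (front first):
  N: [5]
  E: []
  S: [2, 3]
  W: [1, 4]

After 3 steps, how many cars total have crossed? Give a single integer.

Answer: 3

Derivation:
Step 1 [NS]: N:car5-GO,E:wait,S:car2-GO,W:wait | queues: N=0 E=0 S=1 W=2
Step 2 [NS]: N:empty,E:wait,S:car3-GO,W:wait | queues: N=0 E=0 S=0 W=2
Step 3 [NS]: N:empty,E:wait,S:empty,W:wait | queues: N=0 E=0 S=0 W=2
Cars crossed by step 3: 3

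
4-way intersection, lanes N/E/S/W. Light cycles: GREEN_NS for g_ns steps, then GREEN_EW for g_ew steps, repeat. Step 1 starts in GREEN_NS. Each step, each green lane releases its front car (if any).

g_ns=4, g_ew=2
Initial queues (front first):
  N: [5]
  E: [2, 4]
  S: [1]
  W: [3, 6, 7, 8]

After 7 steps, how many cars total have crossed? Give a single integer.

Step 1 [NS]: N:car5-GO,E:wait,S:car1-GO,W:wait | queues: N=0 E=2 S=0 W=4
Step 2 [NS]: N:empty,E:wait,S:empty,W:wait | queues: N=0 E=2 S=0 W=4
Step 3 [NS]: N:empty,E:wait,S:empty,W:wait | queues: N=0 E=2 S=0 W=4
Step 4 [NS]: N:empty,E:wait,S:empty,W:wait | queues: N=0 E=2 S=0 W=4
Step 5 [EW]: N:wait,E:car2-GO,S:wait,W:car3-GO | queues: N=0 E=1 S=0 W=3
Step 6 [EW]: N:wait,E:car4-GO,S:wait,W:car6-GO | queues: N=0 E=0 S=0 W=2
Step 7 [NS]: N:empty,E:wait,S:empty,W:wait | queues: N=0 E=0 S=0 W=2
Cars crossed by step 7: 6

Answer: 6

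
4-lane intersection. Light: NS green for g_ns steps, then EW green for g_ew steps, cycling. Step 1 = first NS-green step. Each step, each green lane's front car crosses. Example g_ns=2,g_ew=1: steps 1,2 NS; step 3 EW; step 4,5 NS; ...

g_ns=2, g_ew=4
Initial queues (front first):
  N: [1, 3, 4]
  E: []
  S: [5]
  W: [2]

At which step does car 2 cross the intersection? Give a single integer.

Step 1 [NS]: N:car1-GO,E:wait,S:car5-GO,W:wait | queues: N=2 E=0 S=0 W=1
Step 2 [NS]: N:car3-GO,E:wait,S:empty,W:wait | queues: N=1 E=0 S=0 W=1
Step 3 [EW]: N:wait,E:empty,S:wait,W:car2-GO | queues: N=1 E=0 S=0 W=0
Step 4 [EW]: N:wait,E:empty,S:wait,W:empty | queues: N=1 E=0 S=0 W=0
Step 5 [EW]: N:wait,E:empty,S:wait,W:empty | queues: N=1 E=0 S=0 W=0
Step 6 [EW]: N:wait,E:empty,S:wait,W:empty | queues: N=1 E=0 S=0 W=0
Step 7 [NS]: N:car4-GO,E:wait,S:empty,W:wait | queues: N=0 E=0 S=0 W=0
Car 2 crosses at step 3

3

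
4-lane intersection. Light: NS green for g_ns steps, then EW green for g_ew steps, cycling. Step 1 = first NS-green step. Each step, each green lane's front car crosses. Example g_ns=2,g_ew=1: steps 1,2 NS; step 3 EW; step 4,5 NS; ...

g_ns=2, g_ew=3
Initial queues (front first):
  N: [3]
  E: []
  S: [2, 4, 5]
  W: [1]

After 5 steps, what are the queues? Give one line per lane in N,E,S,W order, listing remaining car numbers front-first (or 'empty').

Step 1 [NS]: N:car3-GO,E:wait,S:car2-GO,W:wait | queues: N=0 E=0 S=2 W=1
Step 2 [NS]: N:empty,E:wait,S:car4-GO,W:wait | queues: N=0 E=0 S=1 W=1
Step 3 [EW]: N:wait,E:empty,S:wait,W:car1-GO | queues: N=0 E=0 S=1 W=0
Step 4 [EW]: N:wait,E:empty,S:wait,W:empty | queues: N=0 E=0 S=1 W=0
Step 5 [EW]: N:wait,E:empty,S:wait,W:empty | queues: N=0 E=0 S=1 W=0

N: empty
E: empty
S: 5
W: empty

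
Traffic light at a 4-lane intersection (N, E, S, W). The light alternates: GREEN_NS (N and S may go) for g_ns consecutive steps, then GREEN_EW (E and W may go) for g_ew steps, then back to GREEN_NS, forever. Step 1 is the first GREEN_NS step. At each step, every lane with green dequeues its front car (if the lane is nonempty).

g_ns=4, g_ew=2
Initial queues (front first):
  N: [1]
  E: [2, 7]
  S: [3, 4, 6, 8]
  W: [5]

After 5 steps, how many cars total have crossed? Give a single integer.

Answer: 7

Derivation:
Step 1 [NS]: N:car1-GO,E:wait,S:car3-GO,W:wait | queues: N=0 E=2 S=3 W=1
Step 2 [NS]: N:empty,E:wait,S:car4-GO,W:wait | queues: N=0 E=2 S=2 W=1
Step 3 [NS]: N:empty,E:wait,S:car6-GO,W:wait | queues: N=0 E=2 S=1 W=1
Step 4 [NS]: N:empty,E:wait,S:car8-GO,W:wait | queues: N=0 E=2 S=0 W=1
Step 5 [EW]: N:wait,E:car2-GO,S:wait,W:car5-GO | queues: N=0 E=1 S=0 W=0
Cars crossed by step 5: 7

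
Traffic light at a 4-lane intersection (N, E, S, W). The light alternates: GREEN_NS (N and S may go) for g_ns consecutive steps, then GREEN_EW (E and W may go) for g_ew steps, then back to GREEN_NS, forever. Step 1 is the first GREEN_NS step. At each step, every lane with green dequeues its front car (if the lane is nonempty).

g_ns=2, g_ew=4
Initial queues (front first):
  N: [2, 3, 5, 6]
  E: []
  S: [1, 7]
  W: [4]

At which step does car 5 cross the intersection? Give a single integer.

Step 1 [NS]: N:car2-GO,E:wait,S:car1-GO,W:wait | queues: N=3 E=0 S=1 W=1
Step 2 [NS]: N:car3-GO,E:wait,S:car7-GO,W:wait | queues: N=2 E=0 S=0 W=1
Step 3 [EW]: N:wait,E:empty,S:wait,W:car4-GO | queues: N=2 E=0 S=0 W=0
Step 4 [EW]: N:wait,E:empty,S:wait,W:empty | queues: N=2 E=0 S=0 W=0
Step 5 [EW]: N:wait,E:empty,S:wait,W:empty | queues: N=2 E=0 S=0 W=0
Step 6 [EW]: N:wait,E:empty,S:wait,W:empty | queues: N=2 E=0 S=0 W=0
Step 7 [NS]: N:car5-GO,E:wait,S:empty,W:wait | queues: N=1 E=0 S=0 W=0
Step 8 [NS]: N:car6-GO,E:wait,S:empty,W:wait | queues: N=0 E=0 S=0 W=0
Car 5 crosses at step 7

7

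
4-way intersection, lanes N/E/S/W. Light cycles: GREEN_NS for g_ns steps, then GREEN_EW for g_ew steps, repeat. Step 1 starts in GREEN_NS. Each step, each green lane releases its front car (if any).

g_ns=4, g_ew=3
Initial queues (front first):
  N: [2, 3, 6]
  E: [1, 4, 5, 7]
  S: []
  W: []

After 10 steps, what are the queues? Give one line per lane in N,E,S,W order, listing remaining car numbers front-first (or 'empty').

Step 1 [NS]: N:car2-GO,E:wait,S:empty,W:wait | queues: N=2 E=4 S=0 W=0
Step 2 [NS]: N:car3-GO,E:wait,S:empty,W:wait | queues: N=1 E=4 S=0 W=0
Step 3 [NS]: N:car6-GO,E:wait,S:empty,W:wait | queues: N=0 E=4 S=0 W=0
Step 4 [NS]: N:empty,E:wait,S:empty,W:wait | queues: N=0 E=4 S=0 W=0
Step 5 [EW]: N:wait,E:car1-GO,S:wait,W:empty | queues: N=0 E=3 S=0 W=0
Step 6 [EW]: N:wait,E:car4-GO,S:wait,W:empty | queues: N=0 E=2 S=0 W=0
Step 7 [EW]: N:wait,E:car5-GO,S:wait,W:empty | queues: N=0 E=1 S=0 W=0
Step 8 [NS]: N:empty,E:wait,S:empty,W:wait | queues: N=0 E=1 S=0 W=0
Step 9 [NS]: N:empty,E:wait,S:empty,W:wait | queues: N=0 E=1 S=0 W=0
Step 10 [NS]: N:empty,E:wait,S:empty,W:wait | queues: N=0 E=1 S=0 W=0

N: empty
E: 7
S: empty
W: empty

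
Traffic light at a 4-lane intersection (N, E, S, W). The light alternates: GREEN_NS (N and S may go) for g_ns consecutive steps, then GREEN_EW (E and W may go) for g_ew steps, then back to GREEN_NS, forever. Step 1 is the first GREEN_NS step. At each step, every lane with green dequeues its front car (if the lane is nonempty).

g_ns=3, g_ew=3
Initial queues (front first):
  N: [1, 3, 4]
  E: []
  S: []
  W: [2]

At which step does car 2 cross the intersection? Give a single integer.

Step 1 [NS]: N:car1-GO,E:wait,S:empty,W:wait | queues: N=2 E=0 S=0 W=1
Step 2 [NS]: N:car3-GO,E:wait,S:empty,W:wait | queues: N=1 E=0 S=0 W=1
Step 3 [NS]: N:car4-GO,E:wait,S:empty,W:wait | queues: N=0 E=0 S=0 W=1
Step 4 [EW]: N:wait,E:empty,S:wait,W:car2-GO | queues: N=0 E=0 S=0 W=0
Car 2 crosses at step 4

4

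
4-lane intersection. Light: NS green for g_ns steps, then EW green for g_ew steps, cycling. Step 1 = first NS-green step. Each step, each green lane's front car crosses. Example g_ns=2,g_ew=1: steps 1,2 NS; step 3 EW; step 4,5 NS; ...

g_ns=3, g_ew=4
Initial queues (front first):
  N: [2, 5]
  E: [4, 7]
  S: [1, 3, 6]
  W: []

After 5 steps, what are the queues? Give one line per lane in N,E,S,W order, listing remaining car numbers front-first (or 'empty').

Step 1 [NS]: N:car2-GO,E:wait,S:car1-GO,W:wait | queues: N=1 E=2 S=2 W=0
Step 2 [NS]: N:car5-GO,E:wait,S:car3-GO,W:wait | queues: N=0 E=2 S=1 W=0
Step 3 [NS]: N:empty,E:wait,S:car6-GO,W:wait | queues: N=0 E=2 S=0 W=0
Step 4 [EW]: N:wait,E:car4-GO,S:wait,W:empty | queues: N=0 E=1 S=0 W=0
Step 5 [EW]: N:wait,E:car7-GO,S:wait,W:empty | queues: N=0 E=0 S=0 W=0

N: empty
E: empty
S: empty
W: empty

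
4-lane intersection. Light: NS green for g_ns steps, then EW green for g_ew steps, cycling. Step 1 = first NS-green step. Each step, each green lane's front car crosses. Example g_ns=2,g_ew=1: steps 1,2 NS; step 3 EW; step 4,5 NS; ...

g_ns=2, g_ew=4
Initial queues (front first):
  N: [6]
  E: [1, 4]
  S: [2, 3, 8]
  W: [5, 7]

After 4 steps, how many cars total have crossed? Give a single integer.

Step 1 [NS]: N:car6-GO,E:wait,S:car2-GO,W:wait | queues: N=0 E=2 S=2 W=2
Step 2 [NS]: N:empty,E:wait,S:car3-GO,W:wait | queues: N=0 E=2 S=1 W=2
Step 3 [EW]: N:wait,E:car1-GO,S:wait,W:car5-GO | queues: N=0 E=1 S=1 W=1
Step 4 [EW]: N:wait,E:car4-GO,S:wait,W:car7-GO | queues: N=0 E=0 S=1 W=0
Cars crossed by step 4: 7

Answer: 7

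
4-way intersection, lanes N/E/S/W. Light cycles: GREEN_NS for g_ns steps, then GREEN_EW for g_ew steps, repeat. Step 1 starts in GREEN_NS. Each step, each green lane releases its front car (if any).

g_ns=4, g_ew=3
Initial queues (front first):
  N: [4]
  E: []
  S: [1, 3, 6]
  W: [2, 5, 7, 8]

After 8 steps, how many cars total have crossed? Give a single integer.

Step 1 [NS]: N:car4-GO,E:wait,S:car1-GO,W:wait | queues: N=0 E=0 S=2 W=4
Step 2 [NS]: N:empty,E:wait,S:car3-GO,W:wait | queues: N=0 E=0 S=1 W=4
Step 3 [NS]: N:empty,E:wait,S:car6-GO,W:wait | queues: N=0 E=0 S=0 W=4
Step 4 [NS]: N:empty,E:wait,S:empty,W:wait | queues: N=0 E=0 S=0 W=4
Step 5 [EW]: N:wait,E:empty,S:wait,W:car2-GO | queues: N=0 E=0 S=0 W=3
Step 6 [EW]: N:wait,E:empty,S:wait,W:car5-GO | queues: N=0 E=0 S=0 W=2
Step 7 [EW]: N:wait,E:empty,S:wait,W:car7-GO | queues: N=0 E=0 S=0 W=1
Step 8 [NS]: N:empty,E:wait,S:empty,W:wait | queues: N=0 E=0 S=0 W=1
Cars crossed by step 8: 7

Answer: 7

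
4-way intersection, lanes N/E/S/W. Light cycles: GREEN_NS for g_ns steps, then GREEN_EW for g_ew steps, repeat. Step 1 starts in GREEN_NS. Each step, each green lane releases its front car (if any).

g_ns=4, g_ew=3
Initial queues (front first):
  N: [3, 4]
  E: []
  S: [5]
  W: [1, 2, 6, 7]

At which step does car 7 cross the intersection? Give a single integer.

Step 1 [NS]: N:car3-GO,E:wait,S:car5-GO,W:wait | queues: N=1 E=0 S=0 W=4
Step 2 [NS]: N:car4-GO,E:wait,S:empty,W:wait | queues: N=0 E=0 S=0 W=4
Step 3 [NS]: N:empty,E:wait,S:empty,W:wait | queues: N=0 E=0 S=0 W=4
Step 4 [NS]: N:empty,E:wait,S:empty,W:wait | queues: N=0 E=0 S=0 W=4
Step 5 [EW]: N:wait,E:empty,S:wait,W:car1-GO | queues: N=0 E=0 S=0 W=3
Step 6 [EW]: N:wait,E:empty,S:wait,W:car2-GO | queues: N=0 E=0 S=0 W=2
Step 7 [EW]: N:wait,E:empty,S:wait,W:car6-GO | queues: N=0 E=0 S=0 W=1
Step 8 [NS]: N:empty,E:wait,S:empty,W:wait | queues: N=0 E=0 S=0 W=1
Step 9 [NS]: N:empty,E:wait,S:empty,W:wait | queues: N=0 E=0 S=0 W=1
Step 10 [NS]: N:empty,E:wait,S:empty,W:wait | queues: N=0 E=0 S=0 W=1
Step 11 [NS]: N:empty,E:wait,S:empty,W:wait | queues: N=0 E=0 S=0 W=1
Step 12 [EW]: N:wait,E:empty,S:wait,W:car7-GO | queues: N=0 E=0 S=0 W=0
Car 7 crosses at step 12

12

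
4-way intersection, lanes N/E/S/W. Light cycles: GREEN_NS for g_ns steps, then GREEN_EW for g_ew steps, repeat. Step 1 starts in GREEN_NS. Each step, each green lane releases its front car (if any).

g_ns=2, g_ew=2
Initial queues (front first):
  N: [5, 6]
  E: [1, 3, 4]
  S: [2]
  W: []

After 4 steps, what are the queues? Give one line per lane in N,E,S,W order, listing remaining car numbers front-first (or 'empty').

Step 1 [NS]: N:car5-GO,E:wait,S:car2-GO,W:wait | queues: N=1 E=3 S=0 W=0
Step 2 [NS]: N:car6-GO,E:wait,S:empty,W:wait | queues: N=0 E=3 S=0 W=0
Step 3 [EW]: N:wait,E:car1-GO,S:wait,W:empty | queues: N=0 E=2 S=0 W=0
Step 4 [EW]: N:wait,E:car3-GO,S:wait,W:empty | queues: N=0 E=1 S=0 W=0

N: empty
E: 4
S: empty
W: empty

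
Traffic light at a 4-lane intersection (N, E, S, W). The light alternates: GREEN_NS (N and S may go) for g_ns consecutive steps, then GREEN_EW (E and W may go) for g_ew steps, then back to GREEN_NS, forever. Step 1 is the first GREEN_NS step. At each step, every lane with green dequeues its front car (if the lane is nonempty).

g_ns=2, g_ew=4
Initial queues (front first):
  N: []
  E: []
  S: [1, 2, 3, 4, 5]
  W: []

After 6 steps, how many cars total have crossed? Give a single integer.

Step 1 [NS]: N:empty,E:wait,S:car1-GO,W:wait | queues: N=0 E=0 S=4 W=0
Step 2 [NS]: N:empty,E:wait,S:car2-GO,W:wait | queues: N=0 E=0 S=3 W=0
Step 3 [EW]: N:wait,E:empty,S:wait,W:empty | queues: N=0 E=0 S=3 W=0
Step 4 [EW]: N:wait,E:empty,S:wait,W:empty | queues: N=0 E=0 S=3 W=0
Step 5 [EW]: N:wait,E:empty,S:wait,W:empty | queues: N=0 E=0 S=3 W=0
Step 6 [EW]: N:wait,E:empty,S:wait,W:empty | queues: N=0 E=0 S=3 W=0
Cars crossed by step 6: 2

Answer: 2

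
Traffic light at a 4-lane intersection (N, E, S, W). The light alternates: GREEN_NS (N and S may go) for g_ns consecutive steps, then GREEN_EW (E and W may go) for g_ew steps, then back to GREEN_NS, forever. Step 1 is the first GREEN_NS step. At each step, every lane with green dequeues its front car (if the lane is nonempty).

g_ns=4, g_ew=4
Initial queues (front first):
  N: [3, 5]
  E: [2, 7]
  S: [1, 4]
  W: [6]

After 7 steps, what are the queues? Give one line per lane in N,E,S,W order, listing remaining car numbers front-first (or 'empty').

Step 1 [NS]: N:car3-GO,E:wait,S:car1-GO,W:wait | queues: N=1 E=2 S=1 W=1
Step 2 [NS]: N:car5-GO,E:wait,S:car4-GO,W:wait | queues: N=0 E=2 S=0 W=1
Step 3 [NS]: N:empty,E:wait,S:empty,W:wait | queues: N=0 E=2 S=0 W=1
Step 4 [NS]: N:empty,E:wait,S:empty,W:wait | queues: N=0 E=2 S=0 W=1
Step 5 [EW]: N:wait,E:car2-GO,S:wait,W:car6-GO | queues: N=0 E=1 S=0 W=0
Step 6 [EW]: N:wait,E:car7-GO,S:wait,W:empty | queues: N=0 E=0 S=0 W=0

N: empty
E: empty
S: empty
W: empty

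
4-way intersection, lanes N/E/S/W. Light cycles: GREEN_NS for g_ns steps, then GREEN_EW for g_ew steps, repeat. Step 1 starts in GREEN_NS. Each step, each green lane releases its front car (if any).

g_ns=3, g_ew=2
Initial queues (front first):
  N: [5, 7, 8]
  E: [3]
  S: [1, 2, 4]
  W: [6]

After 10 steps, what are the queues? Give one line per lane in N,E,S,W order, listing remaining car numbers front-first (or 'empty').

Step 1 [NS]: N:car5-GO,E:wait,S:car1-GO,W:wait | queues: N=2 E=1 S=2 W=1
Step 2 [NS]: N:car7-GO,E:wait,S:car2-GO,W:wait | queues: N=1 E=1 S=1 W=1
Step 3 [NS]: N:car8-GO,E:wait,S:car4-GO,W:wait | queues: N=0 E=1 S=0 W=1
Step 4 [EW]: N:wait,E:car3-GO,S:wait,W:car6-GO | queues: N=0 E=0 S=0 W=0

N: empty
E: empty
S: empty
W: empty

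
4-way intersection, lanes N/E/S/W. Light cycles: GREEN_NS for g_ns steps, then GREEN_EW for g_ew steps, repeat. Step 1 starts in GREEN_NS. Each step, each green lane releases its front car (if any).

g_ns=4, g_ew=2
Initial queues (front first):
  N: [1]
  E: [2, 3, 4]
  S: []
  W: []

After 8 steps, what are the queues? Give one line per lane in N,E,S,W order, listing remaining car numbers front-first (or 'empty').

Step 1 [NS]: N:car1-GO,E:wait,S:empty,W:wait | queues: N=0 E=3 S=0 W=0
Step 2 [NS]: N:empty,E:wait,S:empty,W:wait | queues: N=0 E=3 S=0 W=0
Step 3 [NS]: N:empty,E:wait,S:empty,W:wait | queues: N=0 E=3 S=0 W=0
Step 4 [NS]: N:empty,E:wait,S:empty,W:wait | queues: N=0 E=3 S=0 W=0
Step 5 [EW]: N:wait,E:car2-GO,S:wait,W:empty | queues: N=0 E=2 S=0 W=0
Step 6 [EW]: N:wait,E:car3-GO,S:wait,W:empty | queues: N=0 E=1 S=0 W=0
Step 7 [NS]: N:empty,E:wait,S:empty,W:wait | queues: N=0 E=1 S=0 W=0
Step 8 [NS]: N:empty,E:wait,S:empty,W:wait | queues: N=0 E=1 S=0 W=0

N: empty
E: 4
S: empty
W: empty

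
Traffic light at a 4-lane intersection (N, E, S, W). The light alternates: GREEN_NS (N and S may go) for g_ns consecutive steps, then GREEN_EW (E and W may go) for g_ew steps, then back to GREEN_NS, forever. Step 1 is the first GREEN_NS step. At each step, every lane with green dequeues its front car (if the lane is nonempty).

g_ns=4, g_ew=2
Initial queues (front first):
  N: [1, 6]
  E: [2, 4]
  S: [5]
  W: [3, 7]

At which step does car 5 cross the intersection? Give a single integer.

Step 1 [NS]: N:car1-GO,E:wait,S:car5-GO,W:wait | queues: N=1 E=2 S=0 W=2
Step 2 [NS]: N:car6-GO,E:wait,S:empty,W:wait | queues: N=0 E=2 S=0 W=2
Step 3 [NS]: N:empty,E:wait,S:empty,W:wait | queues: N=0 E=2 S=0 W=2
Step 4 [NS]: N:empty,E:wait,S:empty,W:wait | queues: N=0 E=2 S=0 W=2
Step 5 [EW]: N:wait,E:car2-GO,S:wait,W:car3-GO | queues: N=0 E=1 S=0 W=1
Step 6 [EW]: N:wait,E:car4-GO,S:wait,W:car7-GO | queues: N=0 E=0 S=0 W=0
Car 5 crosses at step 1

1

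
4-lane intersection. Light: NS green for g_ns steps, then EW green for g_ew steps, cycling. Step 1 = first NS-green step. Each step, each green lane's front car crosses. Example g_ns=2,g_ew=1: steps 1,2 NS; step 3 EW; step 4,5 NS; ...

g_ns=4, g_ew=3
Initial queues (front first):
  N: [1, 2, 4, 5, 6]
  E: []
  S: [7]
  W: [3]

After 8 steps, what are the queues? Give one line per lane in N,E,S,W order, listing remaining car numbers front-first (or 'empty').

Step 1 [NS]: N:car1-GO,E:wait,S:car7-GO,W:wait | queues: N=4 E=0 S=0 W=1
Step 2 [NS]: N:car2-GO,E:wait,S:empty,W:wait | queues: N=3 E=0 S=0 W=1
Step 3 [NS]: N:car4-GO,E:wait,S:empty,W:wait | queues: N=2 E=0 S=0 W=1
Step 4 [NS]: N:car5-GO,E:wait,S:empty,W:wait | queues: N=1 E=0 S=0 W=1
Step 5 [EW]: N:wait,E:empty,S:wait,W:car3-GO | queues: N=1 E=0 S=0 W=0
Step 6 [EW]: N:wait,E:empty,S:wait,W:empty | queues: N=1 E=0 S=0 W=0
Step 7 [EW]: N:wait,E:empty,S:wait,W:empty | queues: N=1 E=0 S=0 W=0
Step 8 [NS]: N:car6-GO,E:wait,S:empty,W:wait | queues: N=0 E=0 S=0 W=0

N: empty
E: empty
S: empty
W: empty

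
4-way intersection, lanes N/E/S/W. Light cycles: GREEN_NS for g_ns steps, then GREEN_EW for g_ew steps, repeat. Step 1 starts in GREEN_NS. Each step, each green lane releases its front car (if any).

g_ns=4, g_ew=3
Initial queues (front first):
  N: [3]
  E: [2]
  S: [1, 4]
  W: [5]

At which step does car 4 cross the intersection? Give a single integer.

Step 1 [NS]: N:car3-GO,E:wait,S:car1-GO,W:wait | queues: N=0 E=1 S=1 W=1
Step 2 [NS]: N:empty,E:wait,S:car4-GO,W:wait | queues: N=0 E=1 S=0 W=1
Step 3 [NS]: N:empty,E:wait,S:empty,W:wait | queues: N=0 E=1 S=0 W=1
Step 4 [NS]: N:empty,E:wait,S:empty,W:wait | queues: N=0 E=1 S=0 W=1
Step 5 [EW]: N:wait,E:car2-GO,S:wait,W:car5-GO | queues: N=0 E=0 S=0 W=0
Car 4 crosses at step 2

2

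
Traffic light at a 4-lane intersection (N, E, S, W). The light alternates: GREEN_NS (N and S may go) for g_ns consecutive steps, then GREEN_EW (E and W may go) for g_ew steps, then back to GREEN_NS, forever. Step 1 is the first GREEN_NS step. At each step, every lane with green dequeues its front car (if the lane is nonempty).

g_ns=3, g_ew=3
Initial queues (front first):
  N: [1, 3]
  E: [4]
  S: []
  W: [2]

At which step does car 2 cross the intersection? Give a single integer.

Step 1 [NS]: N:car1-GO,E:wait,S:empty,W:wait | queues: N=1 E=1 S=0 W=1
Step 2 [NS]: N:car3-GO,E:wait,S:empty,W:wait | queues: N=0 E=1 S=0 W=1
Step 3 [NS]: N:empty,E:wait,S:empty,W:wait | queues: N=0 E=1 S=0 W=1
Step 4 [EW]: N:wait,E:car4-GO,S:wait,W:car2-GO | queues: N=0 E=0 S=0 W=0
Car 2 crosses at step 4

4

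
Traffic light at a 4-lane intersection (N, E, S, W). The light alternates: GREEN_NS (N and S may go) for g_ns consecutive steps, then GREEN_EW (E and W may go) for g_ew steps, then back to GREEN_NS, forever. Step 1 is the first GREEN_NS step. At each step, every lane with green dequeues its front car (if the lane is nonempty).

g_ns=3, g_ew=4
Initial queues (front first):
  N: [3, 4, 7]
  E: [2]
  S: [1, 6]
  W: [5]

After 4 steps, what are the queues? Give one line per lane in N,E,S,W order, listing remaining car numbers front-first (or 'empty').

Step 1 [NS]: N:car3-GO,E:wait,S:car1-GO,W:wait | queues: N=2 E=1 S=1 W=1
Step 2 [NS]: N:car4-GO,E:wait,S:car6-GO,W:wait | queues: N=1 E=1 S=0 W=1
Step 3 [NS]: N:car7-GO,E:wait,S:empty,W:wait | queues: N=0 E=1 S=0 W=1
Step 4 [EW]: N:wait,E:car2-GO,S:wait,W:car5-GO | queues: N=0 E=0 S=0 W=0

N: empty
E: empty
S: empty
W: empty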